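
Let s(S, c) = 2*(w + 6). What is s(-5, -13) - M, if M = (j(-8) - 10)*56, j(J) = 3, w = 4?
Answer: 412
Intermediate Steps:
M = -392 (M = (3 - 10)*56 = -7*56 = -392)
s(S, c) = 20 (s(S, c) = 2*(4 + 6) = 2*10 = 20)
s(-5, -13) - M = 20 - 1*(-392) = 20 + 392 = 412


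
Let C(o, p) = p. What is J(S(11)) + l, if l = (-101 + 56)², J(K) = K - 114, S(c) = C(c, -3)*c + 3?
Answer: 1881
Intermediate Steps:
S(c) = 3 - 3*c (S(c) = -3*c + 3 = 3 - 3*c)
J(K) = -114 + K
l = 2025 (l = (-45)² = 2025)
J(S(11)) + l = (-114 + (3 - 3*11)) + 2025 = (-114 + (3 - 33)) + 2025 = (-114 - 30) + 2025 = -144 + 2025 = 1881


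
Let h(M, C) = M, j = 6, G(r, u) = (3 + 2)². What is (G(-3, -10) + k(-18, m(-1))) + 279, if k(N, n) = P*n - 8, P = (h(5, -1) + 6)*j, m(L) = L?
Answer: 230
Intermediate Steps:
G(r, u) = 25 (G(r, u) = 5² = 25)
P = 66 (P = (5 + 6)*6 = 11*6 = 66)
k(N, n) = -8 + 66*n (k(N, n) = 66*n - 8 = -8 + 66*n)
(G(-3, -10) + k(-18, m(-1))) + 279 = (25 + (-8 + 66*(-1))) + 279 = (25 + (-8 - 66)) + 279 = (25 - 74) + 279 = -49 + 279 = 230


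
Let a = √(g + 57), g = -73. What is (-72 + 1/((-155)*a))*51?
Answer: -3672 + 51*I/620 ≈ -3672.0 + 0.082258*I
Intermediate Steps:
a = 4*I (a = √(-73 + 57) = √(-16) = 4*I ≈ 4.0*I)
(-72 + 1/((-155)*a))*51 = (-72 + 1/((-155)*((4*I))))*51 = (-72 - (-1)*I/620)*51 = (-72 + I/620)*51 = -3672 + 51*I/620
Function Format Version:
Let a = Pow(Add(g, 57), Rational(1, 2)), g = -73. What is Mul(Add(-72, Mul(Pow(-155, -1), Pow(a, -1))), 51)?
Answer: Add(-3672, Mul(Rational(51, 620), I)) ≈ Add(-3672.0, Mul(0.082258, I))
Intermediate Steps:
a = Mul(4, I) (a = Pow(Add(-73, 57), Rational(1, 2)) = Pow(-16, Rational(1, 2)) = Mul(4, I) ≈ Mul(4.0000, I))
Mul(Add(-72, Mul(Pow(-155, -1), Pow(a, -1))), 51) = Mul(Add(-72, Mul(Pow(-155, -1), Pow(Mul(4, I), -1))), 51) = Mul(Add(-72, Mul(Rational(-1, 155), Mul(Rational(-1, 4), I))), 51) = Mul(Add(-72, Mul(Rational(1, 620), I)), 51) = Add(-3672, Mul(Rational(51, 620), I))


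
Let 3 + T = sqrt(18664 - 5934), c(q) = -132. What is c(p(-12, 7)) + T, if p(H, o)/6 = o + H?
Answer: -135 + sqrt(12730) ≈ -22.173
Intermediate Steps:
p(H, o) = 6*H + 6*o (p(H, o) = 6*(o + H) = 6*(H + o) = 6*H + 6*o)
T = -3 + sqrt(12730) (T = -3 + sqrt(18664 - 5934) = -3 + sqrt(12730) ≈ 109.83)
c(p(-12, 7)) + T = -132 + (-3 + sqrt(12730)) = -135 + sqrt(12730)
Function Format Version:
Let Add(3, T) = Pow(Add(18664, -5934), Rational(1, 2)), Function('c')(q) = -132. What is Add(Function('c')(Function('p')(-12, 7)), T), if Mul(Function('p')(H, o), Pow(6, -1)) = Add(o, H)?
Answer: Add(-135, Pow(12730, Rational(1, 2))) ≈ -22.173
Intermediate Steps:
Function('p')(H, o) = Add(Mul(6, H), Mul(6, o)) (Function('p')(H, o) = Mul(6, Add(o, H)) = Mul(6, Add(H, o)) = Add(Mul(6, H), Mul(6, o)))
T = Add(-3, Pow(12730, Rational(1, 2))) (T = Add(-3, Pow(Add(18664, -5934), Rational(1, 2))) = Add(-3, Pow(12730, Rational(1, 2))) ≈ 109.83)
Add(Function('c')(Function('p')(-12, 7)), T) = Add(-132, Add(-3, Pow(12730, Rational(1, 2)))) = Add(-135, Pow(12730, Rational(1, 2)))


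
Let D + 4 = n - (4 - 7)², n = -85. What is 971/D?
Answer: -971/98 ≈ -9.9082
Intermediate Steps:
D = -98 (D = -4 + (-85 - (4 - 7)²) = -4 + (-85 - 1*(-3)²) = -4 + (-85 - 1*9) = -4 + (-85 - 9) = -4 - 94 = -98)
971/D = 971/(-98) = 971*(-1/98) = -971/98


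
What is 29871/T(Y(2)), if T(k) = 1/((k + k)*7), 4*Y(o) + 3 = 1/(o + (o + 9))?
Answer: -3972843/13 ≈ -3.0560e+5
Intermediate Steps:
Y(o) = -3/4 + 1/(4*(9 + 2*o)) (Y(o) = -3/4 + 1/(4*(o + (o + 9))) = -3/4 + 1/(4*(o + (9 + o))) = -3/4 + 1/(4*(9 + 2*o)))
T(k) = 1/(14*k) (T(k) = 1/((2*k)*7) = 1/(14*k))
29871/T(Y(2)) = 29871/((1/(14*(((-13 - 3*2)/(2*(9 + 2*2))))))) = 29871/((1/(14*(((-13 - 6)/(2*(9 + 4))))))) = 29871/((1/(14*(((1/2)*(-19)/13))))) = 29871/((1/(14*(((1/2)*(1/13)*(-19)))))) = 29871/((1/(14*(-19/26)))) = 29871/(((1/14)*(-26/19))) = 29871/(-13/133) = 29871*(-133/13) = -3972843/13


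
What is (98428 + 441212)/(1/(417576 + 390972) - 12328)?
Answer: -436324842720/9967779743 ≈ -43.773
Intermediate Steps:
(98428 + 441212)/(1/(417576 + 390972) - 12328) = 539640/(1/808548 - 12328) = 539640/(-9967779743/808548) = 539640*(-808548/9967779743) = -436324842720/9967779743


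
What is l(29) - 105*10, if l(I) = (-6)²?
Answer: -1014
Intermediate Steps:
l(I) = 36
l(29) - 105*10 = 36 - 105*10 = 36 - 1050 = -1014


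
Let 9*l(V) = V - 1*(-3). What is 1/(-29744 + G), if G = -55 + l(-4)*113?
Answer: -9/268304 ≈ -3.3544e-5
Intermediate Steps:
l(V) = ⅓ + V/9 (l(V) = (V - 1*(-3))/9 = (V + 3)/9 = (3 + V)/9 = ⅓ + V/9)
G = -608/9 (G = -55 + (⅓ + (⅑)*(-4))*113 = -55 + (⅓ - 4/9)*113 = -55 - ⅑*113 = -55 - 113/9 = -608/9 ≈ -67.556)
1/(-29744 + G) = 1/(-29744 - 608/9) = 1/(-268304/9) = -9/268304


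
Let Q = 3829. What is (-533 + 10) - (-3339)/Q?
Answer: -285604/547 ≈ -522.13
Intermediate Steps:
(-533 + 10) - (-3339)/Q = (-533 + 10) - (-3339)/3829 = -523 - (-3339)/3829 = -523 - 1*(-477/547) = -523 + 477/547 = -285604/547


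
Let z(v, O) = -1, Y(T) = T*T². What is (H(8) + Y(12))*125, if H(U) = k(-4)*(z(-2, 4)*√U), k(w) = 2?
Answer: 216000 - 500*√2 ≈ 2.1529e+5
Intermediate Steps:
Y(T) = T³
H(U) = -2*√U (H(U) = 2*(-√U) = -2*√U)
(H(8) + Y(12))*125 = (-4*√2 + 12³)*125 = (-4*√2 + 1728)*125 = (1728 - 4*√2)*125 = 216000 - 500*√2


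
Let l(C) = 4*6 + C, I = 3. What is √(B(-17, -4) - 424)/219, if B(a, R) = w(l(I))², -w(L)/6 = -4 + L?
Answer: 14*√95/219 ≈ 0.62308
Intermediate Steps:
l(C) = 24 + C
w(L) = 24 - 6*L (w(L) = -6*(-4 + L) = 24 - 6*L)
B(a, R) = 19044 (B(a, R) = (24 - 6*(24 + 3))² = (24 - 6*27)² = (24 - 162)² = (-138)² = 19044)
√(B(-17, -4) - 424)/219 = √(19044 - 424)/219 = √18620*(1/219) = (14*√95)*(1/219) = 14*√95/219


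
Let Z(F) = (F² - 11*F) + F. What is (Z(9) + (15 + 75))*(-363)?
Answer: -29403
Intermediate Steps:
Z(F) = F² - 10*F
(Z(9) + (15 + 75))*(-363) = (9*(-10 + 9) + (15 + 75))*(-363) = (9*(-1) + 90)*(-363) = (-9 + 90)*(-363) = 81*(-363) = -29403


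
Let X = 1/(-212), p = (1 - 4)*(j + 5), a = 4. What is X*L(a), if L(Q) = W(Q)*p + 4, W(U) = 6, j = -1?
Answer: 17/53 ≈ 0.32075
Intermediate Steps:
p = -12 (p = (1 - 4)*(-1 + 5) = -3*4 = -12)
L(Q) = -68 (L(Q) = 6*(-12) + 4 = -72 + 4 = -68)
X = -1/212 ≈ -0.0047170
X*L(a) = -1/212*(-68) = 17/53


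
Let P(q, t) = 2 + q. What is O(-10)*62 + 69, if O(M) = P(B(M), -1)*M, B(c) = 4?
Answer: -3651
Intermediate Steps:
O(M) = 6*M (O(M) = (2 + 4)*M = 6*M)
O(-10)*62 + 69 = (6*(-10))*62 + 69 = -60*62 + 69 = -3720 + 69 = -3651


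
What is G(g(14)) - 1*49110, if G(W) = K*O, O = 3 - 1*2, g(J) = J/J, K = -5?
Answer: -49115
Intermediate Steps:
g(J) = 1
O = 1 (O = 3 - 2 = 1)
G(W) = -5 (G(W) = -5*1 = -5)
G(g(14)) - 1*49110 = -5 - 1*49110 = -5 - 49110 = -49115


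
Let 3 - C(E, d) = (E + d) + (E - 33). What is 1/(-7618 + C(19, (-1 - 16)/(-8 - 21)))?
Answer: -29/220997 ≈ -0.00013122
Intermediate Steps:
C(E, d) = 36 - d - 2*E (C(E, d) = 3 - ((E + d) + (E - 33)) = 3 - ((E + d) + (-33 + E)) = 3 - (-33 + d + 2*E) = 3 + (33 - d - 2*E) = 36 - d - 2*E)
1/(-7618 + C(19, (-1 - 16)/(-8 - 21))) = 1/(-7618 + (36 - (-1 - 16)/(-8 - 21) - 2*19)) = 1/(-7618 + (36 - (-17)/(-29) - 38)) = 1/(-7618 + (36 - (-17)*(-1)/29 - 38)) = 1/(-7618 + (36 - 1*17/29 - 38)) = 1/(-7618 + (36 - 17/29 - 38)) = 1/(-7618 - 75/29) = 1/(-220997/29) = -29/220997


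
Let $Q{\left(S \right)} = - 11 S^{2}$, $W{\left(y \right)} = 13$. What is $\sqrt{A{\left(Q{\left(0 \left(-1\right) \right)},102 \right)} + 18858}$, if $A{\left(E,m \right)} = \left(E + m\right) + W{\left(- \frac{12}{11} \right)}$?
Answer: $\sqrt{18973} \approx 137.74$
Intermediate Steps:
$A{\left(E,m \right)} = 13 + E + m$ ($A{\left(E,m \right)} = \left(E + m\right) + 13 = 13 + E + m$)
$\sqrt{A{\left(Q{\left(0 \left(-1\right) \right)},102 \right)} + 18858} = \sqrt{\left(13 - 11 \left(0 \left(-1\right)\right)^{2} + 102\right) + 18858} = \sqrt{\left(13 - 11 \cdot 0^{2} + 102\right) + 18858} = \sqrt{\left(13 - 0 + 102\right) + 18858} = \sqrt{\left(13 + 0 + 102\right) + 18858} = \sqrt{115 + 18858} = \sqrt{18973}$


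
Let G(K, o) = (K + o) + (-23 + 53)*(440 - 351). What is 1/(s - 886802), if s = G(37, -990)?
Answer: -1/885085 ≈ -1.1298e-6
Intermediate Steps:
G(K, o) = 2670 + K + o (G(K, o) = (K + o) + 30*89 = (K + o) + 2670 = 2670 + K + o)
s = 1717 (s = 2670 + 37 - 990 = 1717)
1/(s - 886802) = 1/(1717 - 886802) = 1/(-885085) = -1/885085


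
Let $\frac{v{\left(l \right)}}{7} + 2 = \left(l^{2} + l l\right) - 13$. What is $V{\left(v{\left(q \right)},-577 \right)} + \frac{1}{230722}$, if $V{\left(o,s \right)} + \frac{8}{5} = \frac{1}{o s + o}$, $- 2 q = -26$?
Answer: $- \frac{1201907587333}{751193916480} \approx -1.6$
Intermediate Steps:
$q = 13$ ($q = \left(- \frac{1}{2}\right) \left(-26\right) = 13$)
$v{\left(l \right)} = -105 + 14 l^{2}$ ($v{\left(l \right)} = -14 + 7 \left(\left(l^{2} + l l\right) - 13\right) = -14 + 7 \left(\left(l^{2} + l^{2}\right) - 13\right) = -14 + 7 \left(2 l^{2} - 13\right) = -14 + 7 \left(-13 + 2 l^{2}\right) = -14 + \left(-91 + 14 l^{2}\right) = -105 + 14 l^{2}$)
$V{\left(o,s \right)} = - \frac{8}{5} + \frac{1}{o + o s}$ ($V{\left(o,s \right)} = - \frac{8}{5} + \frac{1}{o s + o} = - \frac{8}{5} + \frac{1}{o + o s}$)
$V{\left(v{\left(q \right)},-577 \right)} + \frac{1}{230722} = \frac{5 - 8 \left(-105 + 14 \cdot 13^{2}\right) - 8 \left(-105 + 14 \cdot 13^{2}\right) \left(-577\right)}{5 \left(-105 + 14 \cdot 13^{2}\right) \left(1 - 577\right)} + \frac{1}{230722} = \frac{5 - 8 \left(-105 + 14 \cdot 169\right) - 8 \left(-105 + 14 \cdot 169\right) \left(-577\right)}{5 \left(-105 + 14 \cdot 169\right) \left(-576\right)} + \frac{1}{230722} = \frac{1}{5} \frac{1}{-105 + 2366} \left(- \frac{1}{576}\right) \left(5 - 8 \left(-105 + 2366\right) - 8 \left(-105 + 2366\right) \left(-577\right)\right) + \frac{1}{230722} = \frac{1}{5} \cdot \frac{1}{2261} \left(- \frac{1}{576}\right) \left(5 - 18088 - 18088 \left(-577\right)\right) + \frac{1}{230722} = \frac{1}{5} \cdot \frac{1}{2261} \left(- \frac{1}{576}\right) \left(5 - 18088 + 10436776\right) + \frac{1}{230722} = \frac{1}{5} \cdot \frac{1}{2261} \left(- \frac{1}{576}\right) 10418693 + \frac{1}{230722} = - \frac{10418693}{6511680} + \frac{1}{230722} = - \frac{1201907587333}{751193916480}$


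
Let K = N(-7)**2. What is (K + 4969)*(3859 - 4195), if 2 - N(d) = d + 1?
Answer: -1691088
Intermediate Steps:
N(d) = 1 - d (N(d) = 2 - (d + 1) = 2 - (1 + d) = 2 + (-1 - d) = 1 - d)
K = 64 (K = (1 - 1*(-7))**2 = (1 + 7)**2 = 8**2 = 64)
(K + 4969)*(3859 - 4195) = (64 + 4969)*(3859 - 4195) = 5033*(-336) = -1691088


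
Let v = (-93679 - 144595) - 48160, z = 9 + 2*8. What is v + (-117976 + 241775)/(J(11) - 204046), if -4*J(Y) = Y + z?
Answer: -58448413669/204055 ≈ -2.8643e+5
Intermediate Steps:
z = 25 (z = 9 + 16 = 25)
J(Y) = -25/4 - Y/4 (J(Y) = -(Y + 25)/4 = -(25 + Y)/4 = -25/4 - Y/4)
v = -286434 (v = -238274 - 48160 = -286434)
v + (-117976 + 241775)/(J(11) - 204046) = -286434 + (-117976 + 241775)/((-25/4 - ¼*11) - 204046) = -286434 + 123799/((-25/4 - 11/4) - 204046) = -286434 + 123799/(-9 - 204046) = -286434 + 123799/(-204055) = -286434 + 123799*(-1/204055) = -286434 - 123799/204055 = -58448413669/204055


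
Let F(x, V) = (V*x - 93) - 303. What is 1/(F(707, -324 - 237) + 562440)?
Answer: 1/165417 ≈ 6.0453e-6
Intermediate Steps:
F(x, V) = -396 + V*x (F(x, V) = (-93 + V*x) - 303 = -396 + V*x)
1/(F(707, -324 - 237) + 562440) = 1/((-396 + (-324 - 237)*707) + 562440) = 1/((-396 - 561*707) + 562440) = 1/((-396 - 396627) + 562440) = 1/(-397023 + 562440) = 1/165417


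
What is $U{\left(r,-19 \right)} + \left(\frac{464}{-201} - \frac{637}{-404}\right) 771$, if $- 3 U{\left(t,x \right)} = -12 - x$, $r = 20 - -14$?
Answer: $- \frac{46001525}{81204} \approx -566.49$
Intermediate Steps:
$r = 34$ ($r = 20 + 14 = 34$)
$U{\left(t,x \right)} = 4 + \frac{x}{3}$ ($U{\left(t,x \right)} = - \frac{-12 - x}{3} = 4 + \frac{x}{3}$)
$U{\left(r,-19 \right)} + \left(\frac{464}{-201} - \frac{637}{-404}\right) 771 = \left(4 + \frac{1}{3} \left(-19\right)\right) + \left(\frac{464}{-201} - \frac{637}{-404}\right) 771 = \left(4 - \frac{19}{3}\right) + \left(464 \left(- \frac{1}{201}\right) - - \frac{637}{404}\right) 771 = - \frac{7}{3} + \left(- \frac{464}{201} + \frac{637}{404}\right) 771 = - \frac{7}{3} - \frac{15270683}{27068} = - \frac{46001525}{81204}$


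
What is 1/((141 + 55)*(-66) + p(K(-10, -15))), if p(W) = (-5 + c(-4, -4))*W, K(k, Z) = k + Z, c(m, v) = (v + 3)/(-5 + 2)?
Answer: -3/38458 ≈ -7.8007e-5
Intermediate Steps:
c(m, v) = -1 - v/3 (c(m, v) = (3 + v)/(-3) = (3 + v)*(-1/3) = -1 - v/3)
K(k, Z) = Z + k
p(W) = -14*W/3 (p(W) = (-5 + (-1 - 1/3*(-4)))*W = (-5 + (-1 + 4/3))*W = (-5 + 1/3)*W = -14*W/3)
1/((141 + 55)*(-66) + p(K(-10, -15))) = 1/((141 + 55)*(-66) - 14*(-15 - 10)/3) = 1/(196*(-66) - 14/3*(-25)) = 1/(-12936 + 350/3) = 1/(-38458/3) = -3/38458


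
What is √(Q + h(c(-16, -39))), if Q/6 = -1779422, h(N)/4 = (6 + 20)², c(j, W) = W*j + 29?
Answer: 2*I*√2668457 ≈ 3267.1*I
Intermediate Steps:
c(j, W) = 29 + W*j
h(N) = 2704 (h(N) = 4*(6 + 20)² = 4*26² = 4*676 = 2704)
Q = -10676532 (Q = 6*(-1779422) = -10676532)
√(Q + h(c(-16, -39))) = √(-10676532 + 2704) = √(-10673828) = 2*I*√2668457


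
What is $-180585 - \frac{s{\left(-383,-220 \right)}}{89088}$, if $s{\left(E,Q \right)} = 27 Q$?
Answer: $- \frac{1340662545}{7424} \approx -1.8059 \cdot 10^{5}$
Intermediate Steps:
$-180585 - \frac{s{\left(-383,-220 \right)}}{89088} = -180585 - \frac{27 \left(-220\right)}{89088} = -180585 - \left(-5940\right) \frac{1}{89088} = -180585 - - \frac{495}{7424} = -180585 + \frac{495}{7424} = - \frac{1340662545}{7424}$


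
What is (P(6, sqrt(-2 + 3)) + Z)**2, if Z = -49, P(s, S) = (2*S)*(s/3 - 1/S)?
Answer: 2209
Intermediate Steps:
P(s, S) = 2*S*(-1/S + s/3) (P(s, S) = (2*S)*(s*(1/3) - 1/S) = (2*S)*(s/3 - 1/S) = (2*S)*(-1/S + s/3) = 2*S*(-1/S + s/3))
(P(6, sqrt(-2 + 3)) + Z)**2 = ((-2 + (2/3)*sqrt(-2 + 3)*6) - 49)**2 = ((-2 + (2/3)*sqrt(1)*6) - 49)**2 = ((-2 + (2/3)*1*6) - 49)**2 = ((-2 + 4) - 49)**2 = (2 - 49)**2 = (-47)**2 = 2209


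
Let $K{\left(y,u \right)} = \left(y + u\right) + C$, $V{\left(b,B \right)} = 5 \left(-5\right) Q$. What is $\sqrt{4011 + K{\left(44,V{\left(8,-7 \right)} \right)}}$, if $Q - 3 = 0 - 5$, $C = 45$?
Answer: $5 \sqrt{166} \approx 64.421$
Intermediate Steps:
$Q = -2$ ($Q = 3 + \left(0 - 5\right) = 3 - 5 = -2$)
$V{\left(b,B \right)} = 50$ ($V{\left(b,B \right)} = 5 \left(-5\right) \left(-2\right) = \left(-25\right) \left(-2\right) = 50$)
$K{\left(y,u \right)} = 45 + u + y$ ($K{\left(y,u \right)} = \left(y + u\right) + 45 = \left(u + y\right) + 45 = 45 + u + y$)
$\sqrt{4011 + K{\left(44,V{\left(8,-7 \right)} \right)}} = \sqrt{4011 + \left(45 + 50 + 44\right)} = \sqrt{4011 + 139} = \sqrt{4150} = 5 \sqrt{166}$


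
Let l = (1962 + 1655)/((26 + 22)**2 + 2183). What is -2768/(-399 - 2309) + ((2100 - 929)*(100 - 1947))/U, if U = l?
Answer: -6570045289099/2448709 ≈ -2.6831e+6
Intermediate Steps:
l = 3617/4487 (l = 3617/(48**2 + 2183) = 3617/(2304 + 2183) = 3617/4487 ≈ 0.80611)
U = 3617/4487 ≈ 0.80611
-2768/(-399 - 2309) + ((2100 - 929)*(100 - 1947))/U = -2768/(-399 - 2309) + ((2100 - 929)*(100 - 1947))/(3617/4487) = -2768/(-2708) + (1171*(-1847))*(4487/3617) = -2768*(-1/2708) - 2162837*4487/3617 = 692/677 - 9704649619/3617 = -6570045289099/2448709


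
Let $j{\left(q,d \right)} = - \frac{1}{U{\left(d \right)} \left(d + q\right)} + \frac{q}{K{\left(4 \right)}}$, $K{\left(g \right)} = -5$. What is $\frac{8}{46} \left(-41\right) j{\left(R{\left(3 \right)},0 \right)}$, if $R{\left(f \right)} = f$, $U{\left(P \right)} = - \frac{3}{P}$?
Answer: $\text{NaN} \approx \text{NaN}$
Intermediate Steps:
$j{\left(q,d \right)} = - \frac{q}{5} + \frac{d}{3 \left(d + q\right)}$ ($j{\left(q,d \right)} = - \frac{1}{- \frac{3}{d} \left(d + q\right)} + \frac{q}{-5} = - \frac{1}{\left(-3\right) \frac{1}{d} \left(d + q\right)} + q \left(- \frac{1}{5}\right) = - \frac{\left(-1\right) d}{3 \left(d + q\right)} - \frac{q}{5} = \frac{d}{3 \left(d + q\right)} - \frac{q}{5} = - \frac{q}{5} + \frac{d}{3 \left(d + q\right)}$)
$\frac{8}{46} \left(-41\right) j{\left(R{\left(3 \right)},0 \right)} = \frac{8}{46} \left(-41\right) \frac{- \frac{3^{2}}{5} + \frac{1}{15} \cdot 0 \left(5 - 9\right)}{0 + 3} = 8 \cdot \frac{1}{46} \left(-41\right) \frac{\left(- \frac{1}{5}\right) 9 + \frac{1}{15} \cdot 0 \left(5 - 9\right)}{3} = \frac{4}{23} \left(-41\right) \frac{- \frac{9}{5} + \frac{1}{15} \cdot 0 \left(-4\right)}{3} = - \frac{164 \frac{- \frac{9}{5} + 0}{3}}{23} = - \frac{164 \cdot \frac{1}{3} \left(- \frac{9}{5}\right)}{23} = \left(- \frac{164}{23}\right) \left(- \frac{3}{5}\right) = \frac{492}{115}$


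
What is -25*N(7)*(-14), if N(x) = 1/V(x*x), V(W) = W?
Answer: 50/7 ≈ 7.1429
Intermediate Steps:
N(x) = x⁻² (N(x) = 1/(x*x) = 1/(x²) = x⁻²)
-25*N(7)*(-14) = -25/7²*(-14) = -25*1/49*(-14) = -25/49*(-14) = 50/7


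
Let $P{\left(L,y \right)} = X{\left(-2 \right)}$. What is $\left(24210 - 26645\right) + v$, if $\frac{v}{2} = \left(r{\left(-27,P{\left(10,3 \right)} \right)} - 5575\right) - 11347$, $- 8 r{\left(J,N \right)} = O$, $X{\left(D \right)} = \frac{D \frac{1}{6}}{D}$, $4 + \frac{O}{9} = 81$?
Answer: $- \frac{145809}{4} \approx -36452.0$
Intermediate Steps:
$O = 693$ ($O = -36 + 9 \cdot 81 = -36 + 729 = 693$)
$X{\left(D \right)} = \frac{1}{6}$ ($X{\left(D \right)} = \frac{D \frac{1}{6}}{D} = \frac{\frac{1}{6} D}{D} = \frac{1}{6}$)
$P{\left(L,y \right)} = \frac{1}{6}$
$r{\left(J,N \right)} = - \frac{693}{8}$ ($r{\left(J,N \right)} = \left(- \frac{1}{8}\right) 693 = - \frac{693}{8}$)
$v = - \frac{136069}{4}$ ($v = 2 \left(\left(- \frac{693}{8} - 5575\right) - 11347\right) = 2 \left(- \frac{45293}{8} - 11347\right) = 2 \left(- \frac{136069}{8}\right) = - \frac{136069}{4} \approx -34017.0$)
$\left(24210 - 26645\right) + v = \left(24210 - 26645\right) - \frac{136069}{4} = -2435 - \frac{136069}{4} = - \frac{145809}{4}$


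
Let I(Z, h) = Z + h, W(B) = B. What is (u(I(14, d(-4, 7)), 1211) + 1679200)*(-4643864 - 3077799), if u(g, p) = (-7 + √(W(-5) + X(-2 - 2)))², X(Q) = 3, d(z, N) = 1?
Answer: -12966579427761 + 108103282*I*√2 ≈ -1.2967e+13 + 1.5288e+8*I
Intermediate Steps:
u(g, p) = (-7 + I*√2)² (u(g, p) = (-7 + √(-5 + 3))² = (-7 + √(-2))² = (-7 + I*√2)²)
(u(I(14, d(-4, 7)), 1211) + 1679200)*(-4643864 - 3077799) = ((7 - I*√2)² + 1679200)*(-4643864 - 3077799) = (1679200 + (7 - I*√2)²)*(-7721663) = -12966216509600 - 7721663*(7 - I*√2)²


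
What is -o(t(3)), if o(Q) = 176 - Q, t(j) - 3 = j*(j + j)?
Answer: -155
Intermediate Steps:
t(j) = 3 + 2*j² (t(j) = 3 + j*(j + j) = 3 + j*(2*j) = 3 + 2*j²)
-o(t(3)) = -(176 - (3 + 2*3²)) = -(176 - (3 + 2*9)) = -(176 - (3 + 18)) = -(176 - 1*21) = -(176 - 21) = -1*155 = -155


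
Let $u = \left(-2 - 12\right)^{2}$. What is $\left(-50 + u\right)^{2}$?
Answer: $21316$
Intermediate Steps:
$u = 196$ ($u = \left(-2 - 12\right)^{2} = \left(-14\right)^{2} = 196$)
$\left(-50 + u\right)^{2} = \left(-50 + 196\right)^{2} = 146^{2} = 21316$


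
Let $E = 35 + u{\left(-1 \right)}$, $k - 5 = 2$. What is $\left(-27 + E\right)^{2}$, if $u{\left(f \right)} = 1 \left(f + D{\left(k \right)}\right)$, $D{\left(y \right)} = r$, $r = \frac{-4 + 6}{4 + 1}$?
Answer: $\frac{1369}{25} \approx 54.76$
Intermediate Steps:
$k = 7$ ($k = 5 + 2 = 7$)
$r = \frac{2}{5} \approx 0.4$
$D{\left(y \right)} = \frac{2}{5}$
$u{\left(f \right)} = \frac{2}{5} + f$ ($u{\left(f \right)} = 1 \left(f + \frac{2}{5}\right) = 1 \left(\frac{2}{5} + f\right) = \frac{2}{5} + f$)
$E = \frac{172}{5}$ ($E = 35 + \left(\frac{2}{5} - 1\right) = 35 - \frac{3}{5} = \frac{172}{5} \approx 34.4$)
$\left(-27 + E\right)^{2} = \left(-27 + \frac{172}{5}\right)^{2} = \left(\frac{37}{5}\right)^{2} = \frac{1369}{25}$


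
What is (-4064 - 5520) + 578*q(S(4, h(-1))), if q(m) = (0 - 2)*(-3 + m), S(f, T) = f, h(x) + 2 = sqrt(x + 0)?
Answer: -10740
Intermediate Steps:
h(x) = -2 + sqrt(x) (h(x) = -2 + sqrt(x + 0) = -2 + sqrt(x))
q(m) = 6 - 2*m (q(m) = -2*(-3 + m) = 6 - 2*m)
(-4064 - 5520) + 578*q(S(4, h(-1))) = (-4064 - 5520) + 578*(6 - 2*4) = -9584 + 578*(6 - 8) = -9584 + 578*(-2) = -9584 - 1156 = -10740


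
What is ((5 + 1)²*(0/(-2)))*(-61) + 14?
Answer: 14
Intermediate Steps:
((5 + 1)²*(0/(-2)))*(-61) + 14 = (6²*(0*(-½)))*(-61) + 14 = (36*0)*(-61) + 14 = 0*(-61) + 14 = 0 + 14 = 14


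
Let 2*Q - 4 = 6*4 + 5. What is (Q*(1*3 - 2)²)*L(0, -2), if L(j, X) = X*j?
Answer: 0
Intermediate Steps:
Q = 33/2 (Q = 2 + (6*4 + 5)/2 = 2 + (24 + 5)/2 = 2 + (½)*29 = 2 + 29/2 = 33/2 ≈ 16.500)
(Q*(1*3 - 2)²)*L(0, -2) = (33*(1*3 - 2)²/2)*(-2*0) = (33*(3 - 2)²/2)*0 = ((33/2)*1²)*0 = ((33/2)*1)*0 = (33/2)*0 = 0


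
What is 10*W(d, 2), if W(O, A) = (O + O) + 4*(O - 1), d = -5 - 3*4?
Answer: -1060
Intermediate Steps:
d = -17 (d = -5 - 12 = -17)
W(O, A) = -4 + 6*O (W(O, A) = 2*O + 4*(-1 + O) = 2*O + (-4 + 4*O) = -4 + 6*O)
10*W(d, 2) = 10*(-4 + 6*(-17)) = 10*(-4 - 102) = 10*(-106) = -1060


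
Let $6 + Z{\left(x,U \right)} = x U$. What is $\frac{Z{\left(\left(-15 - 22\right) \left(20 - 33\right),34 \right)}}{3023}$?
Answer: $\frac{16348}{3023} \approx 5.4079$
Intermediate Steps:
$Z{\left(x,U \right)} = -6 + U x$ ($Z{\left(x,U \right)} = -6 + x U = -6 + U x$)
$\frac{Z{\left(\left(-15 - 22\right) \left(20 - 33\right),34 \right)}}{3023} = \frac{-6 + 34 \left(-15 - 22\right) \left(20 - 33\right)}{3023} = \left(-6 + 34 \left(\left(-37\right) \left(-13\right)\right)\right) \frac{1}{3023} = \left(-6 + 34 \cdot 481\right) \frac{1}{3023} = \left(-6 + 16354\right) \frac{1}{3023} = 16348 \cdot \frac{1}{3023} = \frac{16348}{3023}$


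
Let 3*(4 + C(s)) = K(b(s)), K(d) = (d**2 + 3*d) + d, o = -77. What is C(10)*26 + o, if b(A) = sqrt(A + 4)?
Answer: -179/3 + 104*sqrt(14)/3 ≈ 70.044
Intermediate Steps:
b(A) = sqrt(4 + A)
K(d) = d**2 + 4*d
C(s) = -4 + sqrt(4 + s)*(4 + sqrt(4 + s))/3 (C(s) = -4 + (sqrt(4 + s)*(4 + sqrt(4 + s)))/3 = -4 + sqrt(4 + s)*(4 + sqrt(4 + s))/3)
C(10)*26 + o = (-8/3 + (1/3)*10 + 4*sqrt(4 + 10)/3)*26 - 77 = (-8/3 + 10/3 + 4*sqrt(14)/3)*26 - 77 = (2/3 + 4*sqrt(14)/3)*26 - 77 = (52/3 + 104*sqrt(14)/3) - 77 = -179/3 + 104*sqrt(14)/3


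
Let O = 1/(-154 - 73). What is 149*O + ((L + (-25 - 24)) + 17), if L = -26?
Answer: -13315/227 ≈ -58.656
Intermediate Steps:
O = -1/227 (O = 1/(-227) = -1/227 ≈ -0.0044053)
149*O + ((L + (-25 - 24)) + 17) = 149*(-1/227) + ((-26 + (-25 - 24)) + 17) = -149/227 + ((-26 - 49) + 17) = -149/227 + (-75 + 17) = -149/227 - 58 = -13315/227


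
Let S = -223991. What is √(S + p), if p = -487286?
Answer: I*√711277 ≈ 843.37*I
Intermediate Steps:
√(S + p) = √(-223991 - 487286) = √(-711277) = I*√711277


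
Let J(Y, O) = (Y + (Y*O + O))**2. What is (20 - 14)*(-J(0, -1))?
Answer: -6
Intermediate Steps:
J(Y, O) = (O + Y + O*Y)**2 (J(Y, O) = (Y + (O*Y + O))**2 = (Y + (O + O*Y))**2 = (O + Y + O*Y)**2)
(20 - 14)*(-J(0, -1)) = (20 - 14)*(-(-1 + 0 - 1*0)**2) = 6*(-(-1 + 0 + 0)**2) = 6*(-1*(-1)**2) = 6*(-1*1) = 6*(-1) = -6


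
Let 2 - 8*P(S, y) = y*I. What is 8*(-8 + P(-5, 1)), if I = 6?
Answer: -68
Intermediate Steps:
P(S, y) = 1/4 - 3*y/4 (P(S, y) = 1/4 - y*6/8 = 1/4 - 3*y/4)
8*(-8 + P(-5, 1)) = 8*(-8 + (1/4 - 3/4*1)) = 8*(-8 + (1/4 - 3/4)) = 8*(-8 - 1/2) = 8*(-17/2) = -68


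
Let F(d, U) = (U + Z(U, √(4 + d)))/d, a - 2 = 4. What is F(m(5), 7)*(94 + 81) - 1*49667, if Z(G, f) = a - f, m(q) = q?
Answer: -49317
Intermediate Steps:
a = 6 (a = 2 + 4 = 6)
Z(G, f) = 6 - f
F(d, U) = (6 + U - √(4 + d))/d (F(d, U) = (U + (6 - √(4 + d)))/d = (6 + U - √(4 + d))/d)
F(m(5), 7)*(94 + 81) - 1*49667 = ((6 + 7 - √(4 + 5))/5)*(94 + 81) - 1*49667 = ((6 + 7 - √9)/5)*175 - 49667 = ((6 + 7 - 1*3)/5)*175 - 49667 = ((6 + 7 - 3)/5)*175 - 49667 = ((⅕)*10)*175 - 49667 = 2*175 - 49667 = 350 - 49667 = -49317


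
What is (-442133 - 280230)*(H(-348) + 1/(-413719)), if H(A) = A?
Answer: 104001644425319/413719 ≈ 2.5138e+8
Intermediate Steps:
(-442133 - 280230)*(H(-348) + 1/(-413719)) = (-442133 - 280230)*(-348 + 1/(-413719)) = -722363*(-348 - 1/413719) = -722363*(-143974213/413719) = 104001644425319/413719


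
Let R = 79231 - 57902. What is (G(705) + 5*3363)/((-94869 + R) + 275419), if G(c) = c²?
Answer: 171280/67293 ≈ 2.5453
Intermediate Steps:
R = 21329
(G(705) + 5*3363)/((-94869 + R) + 275419) = (705² + 5*3363)/((-94869 + 21329) + 275419) = (497025 + 16815)/(-73540 + 275419) = 513840/201879 = 513840*(1/201879) = 171280/67293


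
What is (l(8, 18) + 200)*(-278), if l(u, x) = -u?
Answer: -53376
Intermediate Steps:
(l(8, 18) + 200)*(-278) = (-1*8 + 200)*(-278) = (-8 + 200)*(-278) = 192*(-278) = -53376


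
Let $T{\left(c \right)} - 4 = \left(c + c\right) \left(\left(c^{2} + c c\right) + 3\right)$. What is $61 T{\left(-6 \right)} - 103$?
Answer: $-54759$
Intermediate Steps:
$T{\left(c \right)} = 4 + 2 c \left(3 + 2 c^{2}\right)$ ($T{\left(c \right)} = 4 + \left(c + c\right) \left(\left(c^{2} + c c\right) + 3\right) = 4 + 2 c \left(\left(c^{2} + c^{2}\right) + 3\right) = 4 + 2 c \left(2 c^{2} + 3\right) = 4 + 2 c \left(3 + 2 c^{2}\right)$)
$61 T{\left(-6 \right)} - 103 = 61 \left(4 + 4 \left(-6\right)^{3} + 6 \left(-6\right)\right) - 103 = 61 \left(4 + 4 \left(-216\right) - 36\right) - 103 = 61 \left(4 - 864 - 36\right) - 103 = 61 \left(-896\right) - 103 = -54656 - 103 = -54759$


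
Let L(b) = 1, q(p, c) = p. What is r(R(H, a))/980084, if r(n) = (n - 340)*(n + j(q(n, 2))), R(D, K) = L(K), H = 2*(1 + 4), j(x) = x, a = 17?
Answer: -339/490042 ≈ -0.00069178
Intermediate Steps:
H = 10 (H = 2*5 = 10)
R(D, K) = 1
r(n) = 2*n*(-340 + n) (r(n) = (n - 340)*(n + n) = (-340 + n)*(2*n) = 2*n*(-340 + n))
r(R(H, a))/980084 = (2*1*(-340 + 1))/980084 = (2*1*(-339))*(1/980084) = -678*1/980084 = -339/490042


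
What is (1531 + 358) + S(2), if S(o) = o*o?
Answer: 1893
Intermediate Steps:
S(o) = o**2
(1531 + 358) + S(2) = (1531 + 358) + 2**2 = 1889 + 4 = 1893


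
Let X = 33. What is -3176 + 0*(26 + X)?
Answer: -3176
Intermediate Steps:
-3176 + 0*(26 + X) = -3176 + 0*(26 + 33) = -3176 + 0*59 = -3176 + 0 = -3176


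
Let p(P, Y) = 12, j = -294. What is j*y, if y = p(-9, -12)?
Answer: -3528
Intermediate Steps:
y = 12
j*y = -294*12 = -3528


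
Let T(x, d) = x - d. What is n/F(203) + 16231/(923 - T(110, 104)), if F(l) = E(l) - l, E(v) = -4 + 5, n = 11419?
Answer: -7192561/185234 ≈ -38.830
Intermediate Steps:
E(v) = 1
F(l) = 1 - l
n/F(203) + 16231/(923 - T(110, 104)) = 11419/(1 - 1*203) + 16231/(923 - (110 - 1*104)) = 11419/(1 - 203) + 16231/(923 - (110 - 104)) = 11419/(-202) + 16231/(923 - 1*6) = 11419*(-1/202) + 16231/(923 - 6) = -11419/202 + 16231/917 = -7192561/185234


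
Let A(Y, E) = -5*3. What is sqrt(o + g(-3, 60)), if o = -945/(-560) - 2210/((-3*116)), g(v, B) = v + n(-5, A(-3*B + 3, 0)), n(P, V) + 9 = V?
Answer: I*sqrt(2296365)/348 ≈ 4.3545*I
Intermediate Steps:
A(Y, E) = -15
n(P, V) = -9 + V
g(v, B) = -24 + v (g(v, B) = v + (-9 - 15) = v - 24 = -24 + v)
o = 11189/1392 (o = -945*(-1/560) - 2210/(-348) = 27/16 - 2210*(-1/348) = 27/16 + 1105/174 = 11189/1392 ≈ 8.0381)
sqrt(o + g(-3, 60)) = sqrt(11189/1392 + (-24 - 3)) = sqrt(11189/1392 - 27) = sqrt(-26395/1392) = I*sqrt(2296365)/348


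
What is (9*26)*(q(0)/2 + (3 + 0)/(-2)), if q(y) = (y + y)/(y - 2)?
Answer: -351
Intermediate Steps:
q(y) = 2*y/(-2 + y) (q(y) = (2*y)/(-2 + y) = 2*y/(-2 + y))
(9*26)*(q(0)/2 + (3 + 0)/(-2)) = (9*26)*((2*0/(-2 + 0))/2 + (3 + 0)/(-2)) = 234*((2*0/(-2))*(½) + 3*(-½)) = 234*((2*0*(-½))*(½) - 3/2) = 234*(0*(½) - 3/2) = 234*(0 - 3/2) = 234*(-3/2) = -351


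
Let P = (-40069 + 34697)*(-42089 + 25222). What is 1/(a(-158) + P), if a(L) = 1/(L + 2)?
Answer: 156/14135085743 ≈ 1.1036e-8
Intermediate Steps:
a(L) = 1/(2 + L)
P = 90609524 (P = -5372*(-16867) = 90609524)
1/(a(-158) + P) = 1/(1/(2 - 158) + 90609524) = 1/(1/(-156) + 90609524) = 1/(-1/156 + 90609524) = 1/(14135085743/156) = 156/14135085743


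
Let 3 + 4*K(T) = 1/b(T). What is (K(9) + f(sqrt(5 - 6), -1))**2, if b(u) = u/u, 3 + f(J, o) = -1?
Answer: 81/4 ≈ 20.250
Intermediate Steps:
f(J, o) = -4 (f(J, o) = -3 - 1 = -4)
b(u) = 1
K(T) = -1/2 (K(T) = -3/4 + (1/4)/1 = -3/4 + (1/4)*1 = -3/4 + 1/4 = -1/2)
(K(9) + f(sqrt(5 - 6), -1))**2 = (-1/2 - 4)**2 = (-9/2)**2 = 81/4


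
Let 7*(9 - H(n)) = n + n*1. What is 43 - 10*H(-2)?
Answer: -369/7 ≈ -52.714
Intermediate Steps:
H(n) = 9 - 2*n/7 (H(n) = 9 - (n + n*1)/7 = 9 - (n + n)/7 = 9 - 2*n/7)
43 - 10*H(-2) = 43 - 10*(9 - 2/7*(-2)) = 43 - 10*(9 + 4/7) = 43 - 10*67/7 = 43 - 670/7 = -369/7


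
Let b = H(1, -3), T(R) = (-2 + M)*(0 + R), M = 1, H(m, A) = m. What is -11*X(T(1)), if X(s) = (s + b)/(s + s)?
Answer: 0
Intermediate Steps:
T(R) = -R (T(R) = (-2 + 1)*(0 + R) = -R)
b = 1
X(s) = (1 + s)/(2*s) (X(s) = (s + 1)/(s + s) = (1 + s)/((2*s)) = (1 + s)*(1/(2*s)) = (1 + s)/(2*s))
-11*X(T(1)) = -11*(1 - 1*1)/(2*((-1*1))) = -11*(1 - 1)/(2*(-1)) = -11*(-1)*0/2 = -11*0 = 0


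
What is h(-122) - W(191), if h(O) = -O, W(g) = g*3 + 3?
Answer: -454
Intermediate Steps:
W(g) = 3 + 3*g (W(g) = 3*g + 3 = 3 + 3*g)
h(-122) - W(191) = -1*(-122) - (3 + 3*191) = 122 - (3 + 573) = 122 - 1*576 = 122 - 576 = -454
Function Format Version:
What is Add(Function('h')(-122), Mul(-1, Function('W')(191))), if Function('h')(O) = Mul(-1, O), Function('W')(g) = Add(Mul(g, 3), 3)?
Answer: -454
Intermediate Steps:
Function('W')(g) = Add(3, Mul(3, g)) (Function('W')(g) = Add(Mul(3, g), 3) = Add(3, Mul(3, g)))
Add(Function('h')(-122), Mul(-1, Function('W')(191))) = Add(Mul(-1, -122), Mul(-1, Add(3, Mul(3, 191)))) = Add(122, Mul(-1, Add(3, 573))) = Add(122, Mul(-1, 576)) = Add(122, -576) = -454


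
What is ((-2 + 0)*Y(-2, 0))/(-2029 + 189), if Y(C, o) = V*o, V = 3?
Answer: 0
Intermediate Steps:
Y(C, o) = 3*o
((-2 + 0)*Y(-2, 0))/(-2029 + 189) = ((-2 + 0)*(3*0))/(-2029 + 189) = -2*0/(-1840) = 0*(-1/1840) = 0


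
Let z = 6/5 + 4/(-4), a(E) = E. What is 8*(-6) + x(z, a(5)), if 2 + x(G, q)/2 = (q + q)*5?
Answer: 48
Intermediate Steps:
z = ⅕ (z = 6*(⅕) + 4*(-¼) = 6/5 - 1 = ⅕ ≈ 0.20000)
x(G, q) = -4 + 20*q (x(G, q) = -4 + 2*((q + q)*5) = -4 + 2*((2*q)*5) = -4 + 2*(10*q) = -4 + 20*q)
8*(-6) + x(z, a(5)) = 8*(-6) + (-4 + 20*5) = -48 + (-4 + 100) = -48 + 96 = 48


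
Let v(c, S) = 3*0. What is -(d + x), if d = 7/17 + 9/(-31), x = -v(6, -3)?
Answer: -64/527 ≈ -0.12144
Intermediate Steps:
v(c, S) = 0
x = 0 (x = -1*0 = 0)
d = 64/527 (d = 7*(1/17) + 9*(-1/31) = 7/17 - 9/31 = 64/527 ≈ 0.12144)
-(d + x) = -(64/527 + 0) = -1*64/527 = -64/527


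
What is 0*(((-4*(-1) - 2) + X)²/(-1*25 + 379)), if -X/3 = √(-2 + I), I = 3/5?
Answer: 0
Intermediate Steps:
I = ⅗ (I = 3*(⅕) = ⅗ ≈ 0.60000)
X = -3*I*√35/5 (X = -3*√(-2 + ⅗) = -3*I*√35/5 ≈ -3.5496*I)
0*(((-4*(-1) - 2) + X)²/(-1*25 + 379)) = 0*(((-4*(-1) - 2) - 3*I*√35/5)²/(-1*25 + 379)) = 0*(((4 - 2) - 3*I*√35/5)²/(-25 + 379)) = 0*((2 - 3*I*√35/5)²/354) = 0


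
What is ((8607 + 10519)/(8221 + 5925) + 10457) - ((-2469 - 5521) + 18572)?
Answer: -874562/7073 ≈ -123.65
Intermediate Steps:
((8607 + 10519)/(8221 + 5925) + 10457) - ((-2469 - 5521) + 18572) = (19126/14146 + 10457) - (-7990 + 18572) = (19126*(1/14146) + 10457) - 1*10582 = (9563/7073 + 10457) - 10582 = 73971924/7073 - 10582 = -874562/7073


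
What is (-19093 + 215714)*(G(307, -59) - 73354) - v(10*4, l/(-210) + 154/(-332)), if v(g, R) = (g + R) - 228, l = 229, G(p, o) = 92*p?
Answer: -77298329744684/8715 ≈ -8.8696e+9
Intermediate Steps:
v(g, R) = -228 + R + g (v(g, R) = (R + g) - 228 = -228 + R + g)
(-19093 + 215714)*(G(307, -59) - 73354) - v(10*4, l/(-210) + 154/(-332)) = (-19093 + 215714)*(92*307 - 73354) - (-228 + (229/(-210) + 154/(-332)) + 10*4) = 196621*(28244 - 73354) - (-228 + (229*(-1/210) + 154*(-1/332)) + 40) = 196621*(-45110) - (-228 + (-229/210 - 77/166) + 40) = -8869573310 - (-228 - 13546/8715 + 40) = -8869573310 - 1*(-1651966/8715) = -8869573310 + 1651966/8715 = -77298329744684/8715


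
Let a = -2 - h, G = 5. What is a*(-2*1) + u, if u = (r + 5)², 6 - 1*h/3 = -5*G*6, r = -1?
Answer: 956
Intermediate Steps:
h = 468 (h = 18 - 3*(-5*5)*6 = 18 - (-75)*6 = 18 - 3*(-150) = 18 + 450 = 468)
a = -470 (a = -2 - 1*468 = -2 - 468 = -470)
u = 16 (u = (-1 + 5)² = 4² = 16)
a*(-2*1) + u = -(-940) + 16 = -470*(-2) + 16 = 940 + 16 = 956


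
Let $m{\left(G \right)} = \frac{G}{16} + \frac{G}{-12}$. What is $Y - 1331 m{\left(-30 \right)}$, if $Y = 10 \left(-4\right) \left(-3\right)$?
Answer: $- \frac{5695}{8} \approx -711.88$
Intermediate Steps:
$Y = 120$ ($Y = \left(-40\right) \left(-3\right) = 120$)
$m{\left(G \right)} = - \frac{G}{48}$ ($m{\left(G \right)} = G \frac{1}{16} + G \left(- \frac{1}{12}\right) = \frac{G}{16} - \frac{G}{12} = - \frac{G}{48}$)
$Y - 1331 m{\left(-30 \right)} = 120 - 1331 \left(\left(- \frac{1}{48}\right) \left(-30\right)\right) = 120 - \frac{6655}{8} = - \frac{5695}{8}$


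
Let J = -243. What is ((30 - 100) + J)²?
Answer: 97969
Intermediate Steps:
((30 - 100) + J)² = ((30 - 100) - 243)² = (-70 - 243)² = (-313)² = 97969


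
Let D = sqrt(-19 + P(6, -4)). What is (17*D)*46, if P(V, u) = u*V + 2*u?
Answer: 782*I*sqrt(51) ≈ 5584.6*I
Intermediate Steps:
P(V, u) = 2*u + V*u (P(V, u) = V*u + 2*u = 2*u + V*u)
D = I*sqrt(51) (D = sqrt(-19 - 4*(2 + 6)) = sqrt(-19 - 4*8) = sqrt(-19 - 32) = sqrt(-51) = I*sqrt(51) ≈ 7.1414*I)
(17*D)*46 = (17*(I*sqrt(51)))*46 = (17*I*sqrt(51))*46 = 782*I*sqrt(51)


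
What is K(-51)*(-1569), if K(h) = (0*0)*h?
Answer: 0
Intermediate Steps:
K(h) = 0 (K(h) = 0*h = 0)
K(-51)*(-1569) = 0*(-1569) = 0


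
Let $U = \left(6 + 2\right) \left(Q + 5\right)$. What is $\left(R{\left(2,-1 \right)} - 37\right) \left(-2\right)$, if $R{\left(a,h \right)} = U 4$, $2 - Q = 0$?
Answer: $-374$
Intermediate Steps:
$Q = 2$ ($Q = 2 - 0 = 2 + 0 = 2$)
$U = 56$ ($U = \left(6 + 2\right) \left(2 + 5\right) = 8 \cdot 7 = 56$)
$R{\left(a,h \right)} = 224$ ($R{\left(a,h \right)} = 56 \cdot 4 = 224$)
$\left(R{\left(2,-1 \right)} - 37\right) \left(-2\right) = \left(224 - 37\right) \left(-2\right) = 187 \left(-2\right) = -374$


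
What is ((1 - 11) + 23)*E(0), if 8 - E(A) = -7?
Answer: 195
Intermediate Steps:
E(A) = 15 (E(A) = 8 - 1*(-7) = 8 + 7 = 15)
((1 - 11) + 23)*E(0) = ((1 - 11) + 23)*15 = (-10 + 23)*15 = 13*15 = 195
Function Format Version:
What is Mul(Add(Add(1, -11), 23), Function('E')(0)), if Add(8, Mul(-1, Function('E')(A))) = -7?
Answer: 195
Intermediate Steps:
Function('E')(A) = 15 (Function('E')(A) = Add(8, Mul(-1, -7)) = Add(8, 7) = 15)
Mul(Add(Add(1, -11), 23), Function('E')(0)) = Mul(Add(Add(1, -11), 23), 15) = Mul(Add(-10, 23), 15) = Mul(13, 15) = 195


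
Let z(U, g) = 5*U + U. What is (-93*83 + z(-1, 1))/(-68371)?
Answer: 7725/68371 ≈ 0.11299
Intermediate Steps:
z(U, g) = 6*U
(-93*83 + z(-1, 1))/(-68371) = (-93*83 + 6*(-1))/(-68371) = (-7719 - 6)*(-1/68371) = -7725*(-1/68371) = 7725/68371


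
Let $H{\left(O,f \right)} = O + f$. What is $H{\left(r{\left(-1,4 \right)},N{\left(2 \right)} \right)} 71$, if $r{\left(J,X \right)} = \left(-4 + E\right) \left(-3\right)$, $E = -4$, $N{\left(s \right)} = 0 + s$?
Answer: $1846$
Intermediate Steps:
$N{\left(s \right)} = s$
$r{\left(J,X \right)} = 24$ ($r{\left(J,X \right)} = \left(-4 - 4\right) \left(-3\right) = \left(-8\right) \left(-3\right) = 24$)
$H{\left(r{\left(-1,4 \right)},N{\left(2 \right)} \right)} 71 = \left(24 + 2\right) 71 = 26 \cdot 71 = 1846$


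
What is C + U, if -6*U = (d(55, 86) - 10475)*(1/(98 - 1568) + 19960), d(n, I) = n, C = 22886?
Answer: 15296857405/441 ≈ 3.4687e+7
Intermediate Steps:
U = 15286764679/441 (U = -(55 - 10475)*(1/(98 - 1568) + 19960)/6 = -(-5210)*(1/(-1470) + 19960)/3 = -(-5210)*(-1/1470 + 19960)/3 = -(-5210)*29341199/(3*1470) = -⅙*(-30573529358/147) = 15286764679/441 ≈ 3.4664e+7)
C + U = 22886 + 15286764679/441 = 15296857405/441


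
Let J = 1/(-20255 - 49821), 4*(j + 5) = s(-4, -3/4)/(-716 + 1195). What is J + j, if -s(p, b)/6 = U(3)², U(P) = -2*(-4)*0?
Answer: -350381/70076 ≈ -5.0000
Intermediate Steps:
U(P) = 0 (U(P) = 8*0 = 0)
s(p, b) = 0 (s(p, b) = -6*0² = -6*0 = 0)
j = -5 (j = -5 + (0/(-716 + 1195))/4 = -5 + (0/479)/4 = -5 + (0*(1/479))/4 = -5 + (¼)*0 = -5 + 0 = -5)
J = -1/70076 (J = 1/(-70076) = -1/70076 ≈ -1.4270e-5)
J + j = -1/70076 - 5 = -350381/70076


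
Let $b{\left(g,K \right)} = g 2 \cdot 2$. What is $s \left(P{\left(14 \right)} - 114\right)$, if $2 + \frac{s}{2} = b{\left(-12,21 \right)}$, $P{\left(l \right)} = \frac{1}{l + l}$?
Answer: $\frac{79775}{7} \approx 11396.0$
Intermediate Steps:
$P{\left(l \right)} = \frac{1}{2 l}$
$b{\left(g,K \right)} = 4 g$ ($b{\left(g,K \right)} = 2 g 2 = 4 g$)
$s = -100$ ($s = -4 + 2 \cdot 4 \left(-12\right) = -4 + 2 \left(-48\right) = -4 - 96 = -100$)
$s \left(P{\left(14 \right)} - 114\right) = - 100 \left(\frac{1}{2 \cdot 14} - 114\right) = - 100 \left(\frac{1}{2} \cdot \frac{1}{14} - 114\right) = - 100 \left(\frac{1}{28} - 114\right) = \left(-100\right) \left(- \frac{3191}{28}\right) = \frac{79775}{7}$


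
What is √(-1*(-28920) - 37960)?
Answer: 4*I*√565 ≈ 95.079*I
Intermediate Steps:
√(-1*(-28920) - 37960) = √(28920 - 37960) = √(-9040) = 4*I*√565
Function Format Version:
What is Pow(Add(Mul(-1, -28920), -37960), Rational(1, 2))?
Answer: Mul(4, I, Pow(565, Rational(1, 2))) ≈ Mul(95.079, I)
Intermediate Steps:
Pow(Add(Mul(-1, -28920), -37960), Rational(1, 2)) = Pow(Add(28920, -37960), Rational(1, 2)) = Pow(-9040, Rational(1, 2)) = Mul(4, I, Pow(565, Rational(1, 2)))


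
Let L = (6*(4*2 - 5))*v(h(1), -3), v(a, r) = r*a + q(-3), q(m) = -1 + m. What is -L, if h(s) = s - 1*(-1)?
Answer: 180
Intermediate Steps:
h(s) = 1 + s (h(s) = s + 1 = 1 + s)
v(a, r) = -4 + a*r (v(a, r) = r*a + (-1 - 3) = a*r - 4 = -4 + a*r)
L = -180 (L = (6*(4*2 - 5))*(-4 + (1 + 1)*(-3)) = (6*(8 - 5))*(-4 + 2*(-3)) = (6*3)*(-4 - 6) = 18*(-10) = -180)
-L = -1*(-180) = 180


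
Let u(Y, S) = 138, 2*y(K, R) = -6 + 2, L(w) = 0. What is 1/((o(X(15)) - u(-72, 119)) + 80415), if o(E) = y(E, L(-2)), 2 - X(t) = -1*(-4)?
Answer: 1/80275 ≈ 1.2457e-5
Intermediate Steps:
X(t) = -2 (X(t) = 2 - (-1)*(-4) = 2 - 1*4 = 2 - 4 = -2)
y(K, R) = -2 (y(K, R) = (-6 + 2)/2 = (½)*(-4) = -2)
o(E) = -2
1/((o(X(15)) - u(-72, 119)) + 80415) = 1/((-2 - 1*138) + 80415) = 1/((-2 - 138) + 80415) = 1/(-140 + 80415) = 1/80275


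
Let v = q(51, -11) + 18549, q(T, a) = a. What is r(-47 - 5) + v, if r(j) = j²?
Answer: 21242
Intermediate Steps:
v = 18538 (v = -11 + 18549 = 18538)
r(-47 - 5) + v = (-47 - 5)² + 18538 = (-52)² + 18538 = 2704 + 18538 = 21242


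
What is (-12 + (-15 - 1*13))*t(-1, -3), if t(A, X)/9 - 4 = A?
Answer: -1080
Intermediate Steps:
t(A, X) = 36 + 9*A
(-12 + (-15 - 1*13))*t(-1, -3) = (-12 + (-15 - 1*13))*(36 + 9*(-1)) = (-12 + (-15 - 13))*(36 - 9) = (-12 - 28)*27 = -40*27 = -1080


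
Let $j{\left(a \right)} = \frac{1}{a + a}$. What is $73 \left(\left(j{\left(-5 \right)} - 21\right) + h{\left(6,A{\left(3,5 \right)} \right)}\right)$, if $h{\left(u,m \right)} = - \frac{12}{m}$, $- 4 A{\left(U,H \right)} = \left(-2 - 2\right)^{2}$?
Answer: $- \frac{13213}{10} \approx -1321.3$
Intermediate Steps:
$A{\left(U,H \right)} = -4$ ($A{\left(U,H \right)} = - \frac{\left(-2 - 2\right)^{2}}{4} = - \frac{\left(-4\right)^{2}}{4} = \left(- \frac{1}{4}\right) 16 = -4$)
$j{\left(a \right)} = \frac{1}{2 a}$
$73 \left(\left(j{\left(-5 \right)} - 21\right) + h{\left(6,A{\left(3,5 \right)} \right)}\right) = 73 \left(\left(\frac{1}{2 \left(-5\right)} - 21\right) - \frac{12}{-4}\right) = 73 \left(\left(\frac{1}{2} \left(- \frac{1}{5}\right) - 21\right) - -3\right) = 73 \left(\left(- \frac{1}{10} - 21\right) + 3\right) = 73 \left(- \frac{211}{10} + 3\right) = 73 \left(- \frac{181}{10}\right) = - \frac{13213}{10}$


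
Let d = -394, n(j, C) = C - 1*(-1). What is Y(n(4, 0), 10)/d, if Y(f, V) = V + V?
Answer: -10/197 ≈ -0.050761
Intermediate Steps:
n(j, C) = 1 + C (n(j, C) = C + 1 = 1 + C)
Y(f, V) = 2*V
Y(n(4, 0), 10)/d = (2*10)/(-394) = 20*(-1/394) = -10/197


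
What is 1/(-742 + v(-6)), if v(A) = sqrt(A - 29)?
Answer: -106/78657 - I*sqrt(35)/550599 ≈ -0.0013476 - 1.0745e-5*I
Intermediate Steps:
v(A) = sqrt(-29 + A)
1/(-742 + v(-6)) = 1/(-742 + sqrt(-29 - 6)) = 1/(-742 + sqrt(-35)) = 1/(-742 + I*sqrt(35))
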